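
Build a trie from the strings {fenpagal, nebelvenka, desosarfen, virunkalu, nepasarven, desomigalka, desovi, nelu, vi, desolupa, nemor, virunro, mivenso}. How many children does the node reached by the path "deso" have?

4

The children of the "deso" node are the distinct next characters among strings starting with "deso".
Characters that immediately follow "deso" among the stored strings: {l, m, s, v}.
That node has 4 child edges.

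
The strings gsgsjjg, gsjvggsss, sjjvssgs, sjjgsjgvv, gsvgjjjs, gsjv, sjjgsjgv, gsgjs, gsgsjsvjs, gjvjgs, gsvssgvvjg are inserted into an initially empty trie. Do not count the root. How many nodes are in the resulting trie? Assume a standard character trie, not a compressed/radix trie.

Count nodes per top-level branch (shared prefixes stored once):
  'g'-branch (gjvjgs, gsgjs, gsgsjjg, gsgsjsvjs, gsjv, gsjvggsss, gsvgjjjs, gsvssgvvjg): 38 nodes
  's'-branch (sjjgsjgv, sjjgsjgvv, sjjvssgs): 14 nodes
Sum: 52

52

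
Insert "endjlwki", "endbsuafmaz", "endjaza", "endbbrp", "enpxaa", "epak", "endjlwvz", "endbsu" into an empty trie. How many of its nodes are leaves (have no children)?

A leaf is a node with no children — equivalently, the end of a word that is not a proper prefix of any other stored word.
Those words: "endbbrp", "endbsuafmaz", "endjaza", "endjlwki", "endjlwvz", "enpxaa", "epak"
Leaf count: 7

7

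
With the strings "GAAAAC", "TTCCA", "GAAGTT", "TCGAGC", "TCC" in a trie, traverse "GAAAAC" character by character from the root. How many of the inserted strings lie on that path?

1

Walk "GAAAAC" from the root; an end-of-word marker is hit whenever a stored word is a prefix of "GAAAAC".
Prefixes of the query that are stored words: "GAAAAC"
Count: 1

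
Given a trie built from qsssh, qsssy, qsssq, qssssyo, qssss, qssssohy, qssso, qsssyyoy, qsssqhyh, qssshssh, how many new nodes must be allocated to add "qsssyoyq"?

3

The longest prefix of "qsssyoyq" already in the trie is "qsssy" (length 5).
So 8 − 5 = 3 new nodes.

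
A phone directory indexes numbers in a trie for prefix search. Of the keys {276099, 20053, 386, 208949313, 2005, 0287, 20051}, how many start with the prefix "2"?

Filter for entries beginning with "2":
Matches: "2005", "20051", "20053", "208949313", "276099"
Count: 5

5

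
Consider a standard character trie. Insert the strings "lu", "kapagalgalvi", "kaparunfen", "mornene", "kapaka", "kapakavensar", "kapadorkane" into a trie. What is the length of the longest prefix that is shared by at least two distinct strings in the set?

6

Look for the deepest trie node that still has at least two words in its subtree.
"kapaka" and "kapakavensar" agree on "kapaka" (6 characters) before diverging; nothing deeper is shared.
Longest shared-prefix length: 6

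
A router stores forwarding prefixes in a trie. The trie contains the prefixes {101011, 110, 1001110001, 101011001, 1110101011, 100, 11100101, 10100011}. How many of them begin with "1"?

Walk to "1"; the words in its subtree are exactly those with that prefix.
Words under "1": 100, 1001110001, 10100011, 101011, 101011001, 110, 11100101, 1110101011
Count: 8

8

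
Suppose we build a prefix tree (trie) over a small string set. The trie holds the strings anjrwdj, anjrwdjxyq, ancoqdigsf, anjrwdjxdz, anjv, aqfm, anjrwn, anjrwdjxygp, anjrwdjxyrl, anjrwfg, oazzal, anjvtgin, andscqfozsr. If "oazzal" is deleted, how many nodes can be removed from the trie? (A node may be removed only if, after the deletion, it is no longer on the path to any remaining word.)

6

Walk "oazzal" from the leaf back toward the root, removing each node that no remaining word uses.
No other word shares any prefix with "oazzal", so all 6 of its nodes go.
Nodes removed: 6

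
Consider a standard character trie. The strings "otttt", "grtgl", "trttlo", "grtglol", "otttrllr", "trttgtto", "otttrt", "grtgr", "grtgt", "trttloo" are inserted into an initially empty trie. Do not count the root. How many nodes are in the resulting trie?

Trie structure (* marks end of a word):
(root)
├─ g
│  └─ r
│     └─ t
│        └─ g
│           ├─ l *
│           │  └─ o
│           │     └─ l *
│           ├─ r *
│           └─ t *
├─ o
│  └─ t
│     └─ t
│        └─ t
│           ├─ r
│           │  ├─ l
│           │  │  └─ l
│           │  │     └─ r *
│           │  └─ t *
│           └─ t *
└─ t
   └─ r
      └─ t
         └─ t
            ├─ g
            │  └─ t
            │     └─ t
            │        └─ o *
            └─ l
               └─ o *
                  └─ o *
Counting every labelled node above: 30.

30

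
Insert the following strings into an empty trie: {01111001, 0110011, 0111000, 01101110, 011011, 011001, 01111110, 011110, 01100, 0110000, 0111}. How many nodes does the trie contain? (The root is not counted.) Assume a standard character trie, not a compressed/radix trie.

24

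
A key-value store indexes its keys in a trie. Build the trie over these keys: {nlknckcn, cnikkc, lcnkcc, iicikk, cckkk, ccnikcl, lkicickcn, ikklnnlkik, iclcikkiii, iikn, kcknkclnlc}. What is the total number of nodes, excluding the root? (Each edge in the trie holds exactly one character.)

73

Insert word by word; a character creates a node only if that edge doesn't already exist:
  "nlknckcn" → 8 new (n, l, k, n, c, k, c, n)
  "cnikkc" → 6 new (c, n, i, k, k, c)
  "lcnkcc" → 6 new (l, c, n, k, c, c)
  "iicikk" → 6 new (i, i, c, i, k, k)
  "cckkk" → prefix "c" already present; 4 new (c, k, k, k)
  "ccnikcl" → prefix "cc" already present; 5 new (n, i, k, c, l)
  "lkicickcn" → prefix "l" already present; 8 new (k, i, c, i, c, k, c, n)
  "ikklnnlkik" → prefix "i" already present; 9 new (k, k, l, n, n, l, k, i, k)
  "iclcikkiii" → prefix "i" already present; 9 new (c, l, c, i, k, k, i, i, i)
  "iikn" → prefix "ii" already present; 2 new (k, n)
  "kcknkclnlc" → 10 new (k, c, k, n, k, c, l, n, l, c)
Total nodes = 8 + 6 + 6 + 6 + 4 + 5 + 8 + 9 + 9 + 2 + 10 = 73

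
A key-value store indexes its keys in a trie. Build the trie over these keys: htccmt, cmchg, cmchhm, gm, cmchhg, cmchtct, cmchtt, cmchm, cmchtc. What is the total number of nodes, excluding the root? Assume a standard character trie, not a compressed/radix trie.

21

Count nodes per top-level branch (shared prefixes stored once):
  'c'-branch (cmchg, cmchhg, cmchhm, cmchm, cmchtc, cmchtct, cmchtt): 13 nodes
  'g'-branch (gm): 2 nodes
  'h'-branch (htccmt): 6 nodes
Sum: 21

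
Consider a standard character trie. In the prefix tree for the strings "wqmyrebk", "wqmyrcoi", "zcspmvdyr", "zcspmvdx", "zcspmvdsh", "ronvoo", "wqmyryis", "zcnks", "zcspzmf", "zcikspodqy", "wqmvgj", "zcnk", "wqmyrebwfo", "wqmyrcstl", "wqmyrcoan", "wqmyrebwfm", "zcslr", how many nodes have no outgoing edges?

16

A leaf is a node with no children — equivalently, the end of a word that is not a proper prefix of any other stored word.
Those words: "ronvoo", "wqmvgj", "wqmyrcoan", "wqmyrcoi", "wqmyrcstl", "wqmyrebk", "wqmyrebwfm", "wqmyrebwfo", "wqmyryis", "zcikspodqy", "zcnks", "zcslr", "zcspmvdsh", "zcspmvdx", "zcspmvdyr", "zcspzmf"
Leaf count: 16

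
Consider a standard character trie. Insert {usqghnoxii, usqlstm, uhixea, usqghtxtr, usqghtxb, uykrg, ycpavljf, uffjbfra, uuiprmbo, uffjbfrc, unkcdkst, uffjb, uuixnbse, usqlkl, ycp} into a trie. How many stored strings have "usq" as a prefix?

Traverse to the node for "usq", then collect every word in that subtree.
Matches: "usqghnoxii", "usqghtxb", "usqghtxtr", "usqlkl", "usqlstm"
Count: 5

5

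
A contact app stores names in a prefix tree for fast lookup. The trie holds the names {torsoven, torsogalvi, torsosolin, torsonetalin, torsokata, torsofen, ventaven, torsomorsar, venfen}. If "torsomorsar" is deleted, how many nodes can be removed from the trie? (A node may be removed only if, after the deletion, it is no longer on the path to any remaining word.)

6

A node on "torsomorsar"'s path can go only if nothing else ends at it or branches off below it.
The suffix "morsar" (6 nodes) is used only by "torsomorsar"; the node for "torso" still has the child "v", so pruning stops there.
Nodes removed: 6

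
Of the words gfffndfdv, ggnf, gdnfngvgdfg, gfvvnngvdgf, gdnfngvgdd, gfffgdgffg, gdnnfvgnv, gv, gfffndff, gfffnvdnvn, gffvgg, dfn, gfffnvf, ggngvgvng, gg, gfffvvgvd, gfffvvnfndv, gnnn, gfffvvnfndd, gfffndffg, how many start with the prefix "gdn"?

3

Traverse to the node for "gdn", then collect every word in that subtree.
Matches: "gdnfngvgdd", "gdnfngvgdfg", "gdnnfvgnv"
Count: 3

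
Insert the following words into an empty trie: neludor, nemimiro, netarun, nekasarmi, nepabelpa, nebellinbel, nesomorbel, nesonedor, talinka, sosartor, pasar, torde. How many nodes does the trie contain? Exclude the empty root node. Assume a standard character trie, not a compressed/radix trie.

For each word, the new-node count is its length minus the longest prefix already in the trie:
  "neludor" → 7 new (n, e, l, u, d, o, r)
  "nemimiro" → prefix "ne" already present; 6 new (m, i, m, i, r, o)
  "netarun" → prefix "ne" already present; 5 new (t, a, r, u, n)
  "nekasarmi" → prefix "ne" already present; 7 new (k, a, s, a, r, m, i)
  "nepabelpa" → prefix "ne" already present; 7 new (p, a, b, e, l, p, a)
  "nebellinbel" → prefix "ne" already present; 9 new (b, e, l, l, i, n, b, e, l)
  "nesomorbel" → prefix "ne" already present; 8 new (s, o, m, o, r, b, e, l)
  "nesonedor" → prefix "neso" already present; 5 new (n, e, d, o, r)
  "talinka" → 7 new (t, a, l, i, n, k, a)
  "sosartor" → 8 new (s, o, s, a, r, t, o, r)
  "pasar" → 5 new (p, a, s, a, r)
  "torde" → prefix "t" already present; 4 new (o, r, d, e)
Total nodes = 7 + 6 + 5 + 7 + 7 + 9 + 8 + 5 + 7 + 8 + 5 + 4 = 78

78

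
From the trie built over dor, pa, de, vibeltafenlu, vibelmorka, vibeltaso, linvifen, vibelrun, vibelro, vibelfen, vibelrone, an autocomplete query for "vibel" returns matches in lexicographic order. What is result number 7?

vibeltaso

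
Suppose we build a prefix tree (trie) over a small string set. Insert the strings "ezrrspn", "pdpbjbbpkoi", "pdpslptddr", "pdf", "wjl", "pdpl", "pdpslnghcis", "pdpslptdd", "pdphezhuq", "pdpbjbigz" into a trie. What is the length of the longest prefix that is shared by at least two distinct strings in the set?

9

Look for the deepest trie node that still has at least two words in its subtree.
"pdpslptdd" and "pdpslptddr" agree on "pdpslptdd" (9 characters) before diverging; nothing deeper is shared.
Longest shared-prefix length: 9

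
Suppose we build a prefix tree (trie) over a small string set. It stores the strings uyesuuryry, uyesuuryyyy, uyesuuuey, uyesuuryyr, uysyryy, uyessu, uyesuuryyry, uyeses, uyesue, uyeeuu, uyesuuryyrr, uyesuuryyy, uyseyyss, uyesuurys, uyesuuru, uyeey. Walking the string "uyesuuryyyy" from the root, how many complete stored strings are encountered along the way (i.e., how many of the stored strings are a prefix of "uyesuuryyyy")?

Traverse "uyesuuryyyy" character by character; count nodes along the way that are marked as word ends.
Prefixes of the query that are stored words: "uyesuuryyy", "uyesuuryyyy"
Count: 2

2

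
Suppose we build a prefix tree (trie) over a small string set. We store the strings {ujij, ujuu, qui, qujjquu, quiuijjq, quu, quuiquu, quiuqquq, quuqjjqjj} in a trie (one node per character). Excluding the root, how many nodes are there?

Trie structure (* marks end of a word):
(root)
├─ q
│  └─ u
│     ├─ i *
│     │  └─ u
│     │     ├─ i
│     │     │  └─ j
│     │     │     └─ j
│     │     │        └─ q *
│     │     └─ q
│     │        └─ q
│     │           └─ u
│     │              └─ q *
│     ├─ j
│     │  └─ j
│     │     └─ q
│     │        └─ u
│     │           └─ u *
│     └─ u *
│        ├─ i
│        │  └─ q
│        │     └─ u
│        │        └─ u *
│        └─ q
│           └─ j
│              └─ j
│                 └─ q
│                    └─ j
│                       └─ j *
└─ u
   └─ j
      ├─ i
      │  └─ j *
      └─ u
         └─ u *
Counting every labelled node above: 34.

34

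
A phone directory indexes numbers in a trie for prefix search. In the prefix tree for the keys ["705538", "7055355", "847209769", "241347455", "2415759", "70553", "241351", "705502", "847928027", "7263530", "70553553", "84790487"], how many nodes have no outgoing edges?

Leaves are exactly the stored words that no other stored word extends.
Those words: "241347455", "241351", "2415759", "705502", "70553553", "705538", "7263530", "847209769", "84790487", "847928027"
Leaf count: 10

10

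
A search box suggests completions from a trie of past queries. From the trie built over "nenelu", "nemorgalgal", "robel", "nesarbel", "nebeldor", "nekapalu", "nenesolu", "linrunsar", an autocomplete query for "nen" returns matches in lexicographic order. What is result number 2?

nenesolu

Words with prefix "nen", in lexicographic order: "nenelu", "nenesolu"
The 2nd is nenesolu.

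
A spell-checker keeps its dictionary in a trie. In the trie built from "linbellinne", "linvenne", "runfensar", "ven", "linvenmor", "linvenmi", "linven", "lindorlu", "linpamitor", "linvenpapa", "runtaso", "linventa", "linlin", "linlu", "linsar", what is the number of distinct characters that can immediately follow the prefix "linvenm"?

2

Follow the path "linvenm" to its node, then look at its outgoing edges.
Distinct next characters after "linvenm": i, o.
That node has 2 child edges.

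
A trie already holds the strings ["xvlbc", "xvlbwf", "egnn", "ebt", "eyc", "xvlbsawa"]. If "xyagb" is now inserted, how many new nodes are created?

"x" is already a path in the trie; the remaining "yagb" must be added.
New nodes needed: |"xyagb"| − 1 = 5 − 1 = 4.

4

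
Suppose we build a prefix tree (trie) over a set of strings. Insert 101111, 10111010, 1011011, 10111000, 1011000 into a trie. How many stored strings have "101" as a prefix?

Walk to "101"; the words in its subtree are exactly those with that prefix.
Words under "101": 1011000, 1011011, 10111000, 10111010, 101111
Count: 5

5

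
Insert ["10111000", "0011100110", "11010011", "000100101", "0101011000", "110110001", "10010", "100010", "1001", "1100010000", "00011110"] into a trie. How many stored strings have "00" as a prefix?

Filter for entries beginning with "00":
Words under "00": 000100101, 00011110, 0011100110
Count: 3

3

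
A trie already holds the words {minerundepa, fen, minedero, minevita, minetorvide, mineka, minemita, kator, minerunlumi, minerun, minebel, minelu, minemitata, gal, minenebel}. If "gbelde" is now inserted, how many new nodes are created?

5

"g" is already a path in the trie; the remaining "belde" must be added.
New nodes needed: |"gbelde"| − 1 = 6 − 1 = 5.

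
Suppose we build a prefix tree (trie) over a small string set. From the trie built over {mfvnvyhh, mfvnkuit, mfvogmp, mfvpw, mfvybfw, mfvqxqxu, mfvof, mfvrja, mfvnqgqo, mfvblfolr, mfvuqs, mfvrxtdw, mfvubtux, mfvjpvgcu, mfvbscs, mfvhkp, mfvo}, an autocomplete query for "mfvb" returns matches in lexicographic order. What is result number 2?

Filter for "mfvb…" and sort: "mfvblfolr", "mfvbscs"
Position 2: mfvbscs

mfvbscs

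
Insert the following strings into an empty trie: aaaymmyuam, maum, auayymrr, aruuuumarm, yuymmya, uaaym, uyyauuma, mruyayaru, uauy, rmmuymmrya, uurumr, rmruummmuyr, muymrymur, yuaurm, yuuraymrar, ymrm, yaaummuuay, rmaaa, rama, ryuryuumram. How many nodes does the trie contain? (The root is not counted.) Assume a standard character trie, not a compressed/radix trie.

131

Count nodes per top-level branch (shared prefixes stored once):
  'a'-branch (aaaymmyuam, aruuuumarm, auayymrr): 26 nodes
  'm'-branch (maum, mruyayaru, muymrymur): 20 nodes
  'r'-branch (rama, rmaaa, rmmuymmrya, rmruummmuyr, ryuryuumram): 35 nodes
  'u'-branch (uaaym, uauy, uurumr, uyyauuma): 19 nodes
  'y'-branch (yaaummuuay, ymrm, yuaurm, yuuraymrar, yuymmya): 31 nodes
Sum: 131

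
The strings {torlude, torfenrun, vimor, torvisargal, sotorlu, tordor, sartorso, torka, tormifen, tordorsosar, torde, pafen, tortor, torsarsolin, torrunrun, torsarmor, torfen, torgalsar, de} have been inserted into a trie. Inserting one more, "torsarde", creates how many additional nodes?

2

The longest prefix of "torsarde" already in the trie is "torsar" (length 6).
New nodes needed: |"torsarde"| − 6 = 8 − 6 = 2.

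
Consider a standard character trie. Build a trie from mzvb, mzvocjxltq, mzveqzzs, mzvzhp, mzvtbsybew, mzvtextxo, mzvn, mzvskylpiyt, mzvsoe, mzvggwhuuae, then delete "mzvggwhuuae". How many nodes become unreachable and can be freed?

8

A node on "mzvggwhuuae"'s path can go only if nothing else ends at it or branches off below it.
The suffix "ggwhuuae" (8 nodes) is used only by "mzvggwhuuae"; the node for "mzv" still has the child "b", so pruning stops there.
Nodes removed: 8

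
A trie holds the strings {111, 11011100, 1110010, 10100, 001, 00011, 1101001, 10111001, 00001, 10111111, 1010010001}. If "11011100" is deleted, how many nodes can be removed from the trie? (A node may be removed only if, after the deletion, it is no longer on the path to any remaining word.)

4

A node on "11011100"'s path can go only if nothing else ends at it or branches off below it.
The suffix "1100" (4 nodes) is used only by "11011100"; the node for "1101" still has the child "0", so pruning stops there.
Nodes removed: 4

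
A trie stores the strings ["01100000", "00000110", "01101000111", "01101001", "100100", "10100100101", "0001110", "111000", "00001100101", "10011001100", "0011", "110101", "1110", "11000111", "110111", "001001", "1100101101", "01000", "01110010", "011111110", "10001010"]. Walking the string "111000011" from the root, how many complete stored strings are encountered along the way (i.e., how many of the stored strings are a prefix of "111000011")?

2

Traverse "111000011" character by character; count nodes along the way that are marked as word ends.
Prefixes of the query that are stored words: "1110", "111000"
Count: 2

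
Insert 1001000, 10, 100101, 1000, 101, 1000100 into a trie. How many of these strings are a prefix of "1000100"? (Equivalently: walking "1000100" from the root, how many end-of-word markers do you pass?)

Traverse "1000100" character by character; count nodes along the way that are marked as word ends.
Prefixes of the query that are stored words: "10", "1000", "1000100"
Count: 3

3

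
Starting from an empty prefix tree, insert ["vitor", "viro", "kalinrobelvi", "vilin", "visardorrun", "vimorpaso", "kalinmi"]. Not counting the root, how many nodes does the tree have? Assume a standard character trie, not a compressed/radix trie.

40

Count nodes per top-level branch (shared prefixes stored once):
  'k'-branch (kalinmi, kalinrobelvi): 14 nodes
  'v'-branch (vilin, vimorpaso, viro, visardorrun, vitor): 26 nodes
Sum: 40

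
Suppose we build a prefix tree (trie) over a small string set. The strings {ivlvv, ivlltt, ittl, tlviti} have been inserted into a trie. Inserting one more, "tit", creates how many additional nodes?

2

"t" is already a path in the trie; the remaining "it" must be added.
Each of the 2 remaining characters creates one node.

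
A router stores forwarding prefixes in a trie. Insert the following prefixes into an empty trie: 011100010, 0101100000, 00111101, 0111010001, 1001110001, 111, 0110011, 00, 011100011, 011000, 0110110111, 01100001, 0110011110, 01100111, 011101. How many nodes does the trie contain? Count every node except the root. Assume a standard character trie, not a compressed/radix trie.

Insert word by word; a character creates a node only if that edge doesn't already exist:
  "011100010" → 9 new (0, 1, 1, 1, 0, 0, 0, 1, 0)
  "0101100000" → prefix "01" already present; 8 new (0, 1, 1, 0, 0, 0, 0, 0)
  "00111101" → prefix "0" already present; 7 new (0, 1, 1, 1, 1, 0, 1)
  "0111010001" → prefix "01110" already present; 5 new (1, 0, 0, 0, 1)
  "1001110001" → 10 new (1, 0, 0, 1, 1, 1, 0, 0, 0, 1)
  "111" → prefix "1" already present; 2 new (1, 1)
  "0110011" → prefix "011" already present; 4 new (0, 0, 1, 1)
  "00" → prefix "00" already present; 0 new (none)
  "011100011" → prefix "01110001" already present; 1 new (1)
  "011000" → prefix "01100" already present; 1 new (0)
  "0110110111" → prefix "0110" already present; 6 new (1, 1, 0, 1, 1, 1)
  "01100001" → prefix "011000" already present; 2 new (0, 1)
  "0110011110" → prefix "0110011" already present; 3 new (1, 1, 0)
  "01100111" → prefix "01100111" already present; 0 new (none)
  "011101" → prefix "011101" already present; 0 new (none)
Total nodes = 9 + 8 + 7 + 5 + 10 + 2 + 4 + 0 + 1 + 1 + 6 + 2 + 3 + 0 + 0 = 58

58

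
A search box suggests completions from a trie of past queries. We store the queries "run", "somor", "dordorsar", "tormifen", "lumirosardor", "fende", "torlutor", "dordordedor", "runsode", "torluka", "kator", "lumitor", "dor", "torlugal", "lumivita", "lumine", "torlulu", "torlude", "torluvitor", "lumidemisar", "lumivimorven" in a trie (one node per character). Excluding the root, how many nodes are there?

97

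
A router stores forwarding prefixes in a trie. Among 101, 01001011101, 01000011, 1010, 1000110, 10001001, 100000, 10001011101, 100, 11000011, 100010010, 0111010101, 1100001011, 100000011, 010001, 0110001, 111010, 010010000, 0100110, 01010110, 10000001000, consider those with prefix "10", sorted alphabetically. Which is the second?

Filter for "10…" and sort: "100", "100000", "10000001000", "100000011", "10001001", "100010010", "10001011101", "1000110", "101", "1010"
The 2nd is 100000.

100000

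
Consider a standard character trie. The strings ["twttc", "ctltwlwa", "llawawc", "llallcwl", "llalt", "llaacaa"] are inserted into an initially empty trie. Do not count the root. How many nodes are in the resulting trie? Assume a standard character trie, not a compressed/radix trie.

30

Insert word by word; a character creates a node only if that edge doesn't already exist:
  "twttc" → 5 new (t, w, t, t, c)
  "ctltwlwa" → 8 new (c, t, l, t, w, l, w, a)
  "llawawc" → 7 new (l, l, a, w, a, w, c)
  "llallcwl" → prefix "lla" already present; 5 new (l, l, c, w, l)
  "llalt" → prefix "llal" already present; 1 new (t)
  "llaacaa" → prefix "lla" already present; 4 new (a, c, a, a)
Total nodes = 5 + 8 + 7 + 5 + 1 + 4 = 30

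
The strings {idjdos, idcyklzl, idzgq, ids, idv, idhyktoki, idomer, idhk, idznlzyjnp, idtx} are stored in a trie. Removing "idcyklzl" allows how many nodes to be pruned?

6

Walk "idcyklzl" from the leaf back toward the root, removing each node that no remaining word uses.
The suffix "cyklzl" (6 nodes) is used only by "idcyklzl"; the node for "id" still has the child "j", so pruning stops there.
Nodes removed: 6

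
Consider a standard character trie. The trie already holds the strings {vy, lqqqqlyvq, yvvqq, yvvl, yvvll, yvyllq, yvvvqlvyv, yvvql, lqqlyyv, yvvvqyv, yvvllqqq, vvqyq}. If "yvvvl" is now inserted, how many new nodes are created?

1

Walking "yvvvl" from the root, the first 4 characters ("yvvv") follow existing edges; "l" is the first miss.
Each of the 1 remaining characters creates one node.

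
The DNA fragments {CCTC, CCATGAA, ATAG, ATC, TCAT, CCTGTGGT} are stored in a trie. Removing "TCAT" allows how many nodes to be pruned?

4

A node on "TCAT"'s path can go only if nothing else ends at it or branches off below it.
No other word shares any prefix with "TCAT", so all 4 of its nodes go.
Nodes removed: 4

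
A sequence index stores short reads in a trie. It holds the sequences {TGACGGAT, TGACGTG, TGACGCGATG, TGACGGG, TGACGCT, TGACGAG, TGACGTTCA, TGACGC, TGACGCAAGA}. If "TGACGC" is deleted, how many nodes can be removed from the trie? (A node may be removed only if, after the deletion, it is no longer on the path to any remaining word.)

Walk "TGACGC" from the leaf back toward the root, removing each node that no remaining word uses.
Every node on "TGACGC" is still needed (e.g. by "TGACGCGATG"), so nothing is freed.
Nodes removed: 0

0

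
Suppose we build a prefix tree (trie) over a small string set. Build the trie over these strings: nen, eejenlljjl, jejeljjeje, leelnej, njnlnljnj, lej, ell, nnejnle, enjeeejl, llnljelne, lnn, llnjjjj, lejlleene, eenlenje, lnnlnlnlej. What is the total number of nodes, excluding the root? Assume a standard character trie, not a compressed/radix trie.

87

For each word, the new-node count is its length minus the longest prefix already in the trie:
  "nen" → 3 new (n, e, n)
  "eejenlljjl" → 10 new (e, e, j, e, n, l, l, j, j, l)
  "jejeljjeje" → 10 new (j, e, j, e, l, j, j, e, j, e)
  "leelnej" → 7 new (l, e, e, l, n, e, j)
  "njnlnljnj" → prefix "n" already present; 8 new (j, n, l, n, l, j, n, j)
  "lej" → prefix "le" already present; 1 new (j)
  "ell" → prefix "e" already present; 2 new (l, l)
  "nnejnle" → prefix "n" already present; 6 new (n, e, j, n, l, e)
  "enjeeejl" → prefix "e" already present; 7 new (n, j, e, e, e, j, l)
  "llnljelne" → prefix "l" already present; 8 new (l, n, l, j, e, l, n, e)
  "lnn" → prefix "l" already present; 2 new (n, n)
  "llnjjjj" → prefix "lln" already present; 4 new (j, j, j, j)
  "lejlleene" → prefix "lej" already present; 6 new (l, l, e, e, n, e)
  "eenlenje" → prefix "ee" already present; 6 new (n, l, e, n, j, e)
  "lnnlnlnlej" → prefix "lnn" already present; 7 new (l, n, l, n, l, e, j)
Total nodes = 3 + 10 + 10 + 7 + 8 + 1 + 2 + 6 + 7 + 8 + 2 + 4 + 6 + 6 + 7 = 87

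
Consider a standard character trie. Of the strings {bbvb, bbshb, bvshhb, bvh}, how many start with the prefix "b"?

Traverse to the node for "b", then collect every word in that subtree.
Matches: "bbshb", "bbvb", "bvh", "bvshhb"
Count: 4

4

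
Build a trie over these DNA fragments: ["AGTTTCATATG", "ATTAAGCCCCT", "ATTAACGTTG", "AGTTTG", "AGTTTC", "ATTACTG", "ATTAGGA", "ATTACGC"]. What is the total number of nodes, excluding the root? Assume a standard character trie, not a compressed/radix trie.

35

Trie structure (* marks end of a word):
(root)
└─ A
   ├─ G
   │  └─ T
   │     └─ T
   │        └─ T
   │           ├─ C *
   │           │  └─ A
   │           │     └─ T
   │           │        └─ A
   │           │           └─ T
   │           │              └─ G *
   │           └─ G *
   └─ T
      └─ T
         └─ A
            ├─ A
            │  ├─ C
            │  │  └─ G
            │  │     └─ T
            │  │        └─ T
            │  │           └─ G *
            │  └─ G
            │     └─ C
            │        └─ C
            │           └─ C
            │              └─ C
            │                 └─ T *
            ├─ C
            │  ├─ G
            │  │  └─ C *
            │  └─ T
            │     └─ G *
            └─ G
               └─ G
                  └─ A *
Counting every labelled node above: 35.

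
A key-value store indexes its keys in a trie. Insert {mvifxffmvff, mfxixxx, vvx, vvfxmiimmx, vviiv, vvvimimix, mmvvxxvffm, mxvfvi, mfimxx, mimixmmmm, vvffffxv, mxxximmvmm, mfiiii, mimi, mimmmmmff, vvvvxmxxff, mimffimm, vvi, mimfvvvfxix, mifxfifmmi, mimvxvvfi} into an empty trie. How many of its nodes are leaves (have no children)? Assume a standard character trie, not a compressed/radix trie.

19

Leaves are exactly the stored words that no other stored word extends.
Those words: "mfiiii", "mfimxx", "mfxixxx", "mifxfifmmi", "mimffimm", "mimfvvvfxix", "mimixmmmm", "mimmmmmff", "mimvxvvfi", "mmvvxxvffm", "mvifxffmvff", "mxvfvi", "mxxximmvmm", "vvffffxv", "vvfxmiimmx", "vviiv", "vvvimimix", "vvvvxmxxff", "vvx"
Leaf count: 19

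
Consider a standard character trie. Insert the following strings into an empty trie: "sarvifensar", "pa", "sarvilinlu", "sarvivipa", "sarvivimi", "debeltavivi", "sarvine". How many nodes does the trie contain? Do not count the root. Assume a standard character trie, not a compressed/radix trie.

37

Count nodes per top-level branch (shared prefixes stored once):
  'd'-branch (debeltavivi): 11 nodes
  'p'-branch (pa): 2 nodes
  's'-branch (sarvifensar, sarvilinlu, sarvine, sarvivimi, sarvivipa): 24 nodes
Sum: 37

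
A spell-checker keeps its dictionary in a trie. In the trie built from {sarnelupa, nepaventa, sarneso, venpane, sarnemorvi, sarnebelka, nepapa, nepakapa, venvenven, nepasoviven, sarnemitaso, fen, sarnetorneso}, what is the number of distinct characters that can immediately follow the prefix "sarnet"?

1

The children of the "sarnet" node are the distinct next characters among strings starting with "sarnet".
Characters that immediately follow "sarnet" among the stored strings: {o}.
That node has 1 child edge.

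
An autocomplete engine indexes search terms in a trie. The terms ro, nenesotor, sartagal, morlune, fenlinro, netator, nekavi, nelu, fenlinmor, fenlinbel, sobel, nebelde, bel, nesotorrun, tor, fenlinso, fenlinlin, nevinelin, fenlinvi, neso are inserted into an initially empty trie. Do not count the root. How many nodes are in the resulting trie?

88

Insert word by word; a character creates a node only if that edge doesn't already exist:
  "ro" → 2 new (r, o)
  "nenesotor" → 9 new (n, e, n, e, s, o, t, o, r)
  "sartagal" → 8 new (s, a, r, t, a, g, a, l)
  "morlune" → 7 new (m, o, r, l, u, n, e)
  "fenlinro" → 8 new (f, e, n, l, i, n, r, o)
  "netator" → prefix "ne" already present; 5 new (t, a, t, o, r)
  "nekavi" → prefix "ne" already present; 4 new (k, a, v, i)
  "nelu" → prefix "ne" already present; 2 new (l, u)
  "fenlinmor" → prefix "fenlin" already present; 3 new (m, o, r)
  "fenlinbel" → prefix "fenlin" already present; 3 new (b, e, l)
  "sobel" → prefix "s" already present; 4 new (o, b, e, l)
  "nebelde" → prefix "ne" already present; 5 new (b, e, l, d, e)
  "bel" → 3 new (b, e, l)
  "nesotorrun" → prefix "ne" already present; 8 new (s, o, t, o, r, r, u, n)
  "tor" → 3 new (t, o, r)
  "fenlinso" → prefix "fenlin" already present; 2 new (s, o)
  "fenlinlin" → prefix "fenlin" already present; 3 new (l, i, n)
  "nevinelin" → prefix "ne" already present; 7 new (v, i, n, e, l, i, n)
  "fenlinvi" → prefix "fenlin" already present; 2 new (v, i)
  "neso" → prefix "neso" already present; 0 new (none)
Total nodes = 2 + 9 + 8 + 7 + 8 + 5 + 4 + 2 + 3 + 3 + 4 + 5 + 3 + 8 + 3 + 2 + 3 + 7 + 2 + 0 = 88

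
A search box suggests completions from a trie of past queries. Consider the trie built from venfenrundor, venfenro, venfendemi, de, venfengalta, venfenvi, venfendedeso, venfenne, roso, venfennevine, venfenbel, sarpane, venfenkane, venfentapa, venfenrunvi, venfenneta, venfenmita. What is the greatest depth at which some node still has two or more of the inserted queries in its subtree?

The deepest shared node is where two words last agree before diverging.
e.g. "venfenrundor" and "venfenrunvi" share the prefix "venfenrun" of length 9; no pair shares a longer one.
Longest shared-prefix length: 9

9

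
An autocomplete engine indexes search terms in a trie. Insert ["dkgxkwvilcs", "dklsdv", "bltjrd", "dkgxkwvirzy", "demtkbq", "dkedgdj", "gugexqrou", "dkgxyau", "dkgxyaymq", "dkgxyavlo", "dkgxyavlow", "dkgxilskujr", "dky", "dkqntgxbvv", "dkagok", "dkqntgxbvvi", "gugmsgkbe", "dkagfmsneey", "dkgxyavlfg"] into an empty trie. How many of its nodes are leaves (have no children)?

17

A leaf is a node with no children — equivalently, the end of a word that is not a proper prefix of any other stored word.
Those words: "bltjrd", "demtkbq", "dkagfmsneey", "dkagok", "dkedgdj", "dkgxilskujr", "dkgxkwvilcs", "dkgxkwvirzy", "dkgxyau", "dkgxyavlfg", "dkgxyavlow", "dkgxyaymq", "dklsdv", "dkqntgxbvvi", "dky", "gugexqrou", "gugmsgkbe"
Leaf count: 17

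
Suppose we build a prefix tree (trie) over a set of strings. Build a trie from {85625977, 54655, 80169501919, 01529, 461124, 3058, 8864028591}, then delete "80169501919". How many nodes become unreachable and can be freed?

Walk "80169501919" from the leaf back toward the root, removing each node that no remaining word uses.
The suffix "0169501919" (10 nodes) is used only by "80169501919"; the node for "8" still has the child "5", so pruning stops there.
Nodes removed: 10

10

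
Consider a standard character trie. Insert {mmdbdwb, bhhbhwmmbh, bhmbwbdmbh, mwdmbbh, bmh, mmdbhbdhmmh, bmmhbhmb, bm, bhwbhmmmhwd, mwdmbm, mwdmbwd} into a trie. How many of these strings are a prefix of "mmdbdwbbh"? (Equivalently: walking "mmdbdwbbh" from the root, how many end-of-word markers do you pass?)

1

Walk "mmdbdwbbh" from the root; an end-of-word marker is hit whenever a stored word is a prefix of "mmdbdwbbh".
Prefixes of the query that are stored words: "mmdbdwb"
Count: 1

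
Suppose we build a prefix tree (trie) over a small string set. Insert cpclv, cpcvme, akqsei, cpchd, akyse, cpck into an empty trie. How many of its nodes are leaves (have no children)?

A leaf is a node with no children — equivalently, the end of a word that is not a proper prefix of any other stored word.
Those words: "akqsei", "akyse", "cpchd", "cpck", "cpclv", "cpcvme"
Leaf count: 6

6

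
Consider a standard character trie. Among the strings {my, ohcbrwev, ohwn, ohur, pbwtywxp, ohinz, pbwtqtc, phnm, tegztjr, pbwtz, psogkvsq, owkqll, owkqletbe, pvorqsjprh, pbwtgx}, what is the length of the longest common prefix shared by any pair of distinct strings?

5

The deepest shared node is where two words last agree before diverging.
"owkqletbe" and "owkqll" agree on "owkql" (5 characters) before diverging; nothing deeper is shared.
Longest shared-prefix length: 5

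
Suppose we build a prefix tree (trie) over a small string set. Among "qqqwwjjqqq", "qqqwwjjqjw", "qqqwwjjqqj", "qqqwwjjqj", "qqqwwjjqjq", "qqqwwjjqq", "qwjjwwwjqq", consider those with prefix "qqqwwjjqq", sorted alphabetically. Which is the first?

Words with prefix "qqqwwjjqq", in lexicographic order: "qqqwwjjqq", "qqqwwjjqqj", "qqqwwjjqqq"
Position 1: qqqwwjjqq

qqqwwjjqq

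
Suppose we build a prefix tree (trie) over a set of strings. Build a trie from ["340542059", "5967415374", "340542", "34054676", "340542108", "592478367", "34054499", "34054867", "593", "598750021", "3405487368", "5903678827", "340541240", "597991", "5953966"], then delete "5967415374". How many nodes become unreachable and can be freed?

Walk "5967415374" from the leaf back toward the root, removing each node that no remaining word uses.
The suffix "67415374" (8 nodes) is used only by "5967415374"; the node for "59" still has the child "2", so pruning stops there.
Nodes removed: 8

8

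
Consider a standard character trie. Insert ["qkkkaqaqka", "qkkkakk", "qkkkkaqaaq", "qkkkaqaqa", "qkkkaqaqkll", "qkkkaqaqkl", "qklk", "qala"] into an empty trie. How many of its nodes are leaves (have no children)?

Leaves are exactly the stored words that no other stored word extends.
Those words: "qala", "qkkkakk", "qkkkaqaqa", "qkkkaqaqka", "qkkkaqaqkll", "qkkkkaqaaq", "qklk"
Leaf count: 7

7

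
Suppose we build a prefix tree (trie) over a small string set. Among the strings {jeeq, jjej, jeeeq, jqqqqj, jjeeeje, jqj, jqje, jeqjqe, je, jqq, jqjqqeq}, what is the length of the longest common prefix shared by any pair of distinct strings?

Equivalently: take the maximum, over all pairs, of their longest common prefix length.
"jeeeq" and "jeeq" agree on "jee" (3 characters) before diverging; nothing deeper is shared.
Longest shared-prefix length: 3

3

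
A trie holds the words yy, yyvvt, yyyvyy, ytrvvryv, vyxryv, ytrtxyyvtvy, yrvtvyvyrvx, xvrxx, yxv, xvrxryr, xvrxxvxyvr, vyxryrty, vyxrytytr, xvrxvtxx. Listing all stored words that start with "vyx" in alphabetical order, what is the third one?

Filter for "vyx…" and sort: "vyxryrty", "vyxrytytr", "vyxryv"
The 3rd is vyxryv.

vyxryv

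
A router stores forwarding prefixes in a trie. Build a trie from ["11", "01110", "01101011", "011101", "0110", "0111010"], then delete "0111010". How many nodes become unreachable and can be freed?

Walk "0111010" from the leaf back toward the root, removing each node that no remaining word uses.
The suffix "0" (1 node) is used only by "0111010"; "011101" is itself a stored word, so pruning stops there.
Nodes removed: 1

1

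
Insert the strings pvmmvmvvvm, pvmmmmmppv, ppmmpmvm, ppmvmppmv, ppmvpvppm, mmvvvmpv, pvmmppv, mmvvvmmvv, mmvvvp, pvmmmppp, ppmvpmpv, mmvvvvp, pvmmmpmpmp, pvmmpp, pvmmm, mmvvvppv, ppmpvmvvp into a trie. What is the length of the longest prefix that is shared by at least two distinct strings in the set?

6

Equivalently: take the maximum, over all pairs, of their longest common prefix length.
"mmvvvmmvv" and "mmvvvmpv" agree on "mmvvvm" (6 characters) before diverging; nothing deeper is shared.
Longest shared-prefix length: 6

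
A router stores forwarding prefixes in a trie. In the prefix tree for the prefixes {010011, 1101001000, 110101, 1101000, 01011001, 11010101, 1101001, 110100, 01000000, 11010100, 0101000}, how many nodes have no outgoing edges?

A leaf is a node with no children — equivalently, the end of a word that is not a proper prefix of any other stored word.
Those words: "01000000", "010011", "0101000", "01011001", "1101000", "1101001000", "11010100", "11010101"
Leaf count: 8

8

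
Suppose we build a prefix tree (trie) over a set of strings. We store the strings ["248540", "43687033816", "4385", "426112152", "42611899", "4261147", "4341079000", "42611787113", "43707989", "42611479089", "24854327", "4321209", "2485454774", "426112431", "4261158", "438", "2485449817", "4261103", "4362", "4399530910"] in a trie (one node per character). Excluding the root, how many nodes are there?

90

Trace insertions, counting only characters that open a new branch:
  "248540" → 6 new (2, 4, 8, 5, 4, 0)
  "43687033816" → 11 new (4, 3, 6, 8, 7, 0, 3, 3, 8, 1, 6)
  "4385" → prefix "43" already present; 2 new (8, 5)
  "426112152" → prefix "4" already present; 8 new (2, 6, 1, 1, 2, 1, 5, 2)
  "42611899" → prefix "42611" already present; 3 new (8, 9, 9)
  "4261147" → prefix "42611" already present; 2 new (4, 7)
  "4341079000" → prefix "43" already present; 8 new (4, 1, 0, 7, 9, 0, 0, 0)
  "42611787113" → prefix "42611" already present; 6 new (7, 8, 7, 1, 1, 3)
  "43707989" → prefix "43" already present; 6 new (7, 0, 7, 9, 8, 9)
  "42611479089" → prefix "4261147" already present; 4 new (9, 0, 8, 9)
  "24854327" → prefix "24854" already present; 3 new (3, 2, 7)
  "4321209" → prefix "43" already present; 5 new (2, 1, 2, 0, 9)
  "2485454774" → prefix "24854" already present; 5 new (5, 4, 7, 7, 4)
  "426112431" → prefix "426112" already present; 3 new (4, 3, 1)
  "4261158" → prefix "42611" already present; 2 new (5, 8)
  "438" → prefix "438" already present; 0 new (none)
  "2485449817" → prefix "24854" already present; 5 new (4, 9, 8, 1, 7)
  "4261103" → prefix "42611" already present; 2 new (0, 3)
  "4362" → prefix "436" already present; 1 new (2)
  "4399530910" → prefix "43" already present; 8 new (9, 9, 5, 3, 0, 9, 1, 0)
Total nodes = 6 + 11 + 2 + 8 + 3 + 2 + 8 + 6 + 6 + 4 + 3 + 5 + 5 + 3 + 2 + 0 + 5 + 2 + 1 + 8 = 90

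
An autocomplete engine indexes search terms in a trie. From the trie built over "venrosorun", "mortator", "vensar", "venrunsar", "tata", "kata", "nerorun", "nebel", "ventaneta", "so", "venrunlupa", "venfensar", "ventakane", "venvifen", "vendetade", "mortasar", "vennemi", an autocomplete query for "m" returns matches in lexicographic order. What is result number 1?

Words with prefix "m", in lexicographic order: "mortasar", "mortator"
The 1st is mortasar.

mortasar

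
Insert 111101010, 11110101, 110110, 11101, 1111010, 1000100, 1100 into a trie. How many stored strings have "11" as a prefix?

6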